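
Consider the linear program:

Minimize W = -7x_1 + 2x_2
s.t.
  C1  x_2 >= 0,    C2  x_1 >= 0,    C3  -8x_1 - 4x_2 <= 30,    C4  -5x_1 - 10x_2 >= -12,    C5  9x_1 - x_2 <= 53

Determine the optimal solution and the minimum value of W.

Corner points and W = -7x_1 + 2x_2:
  (0, 0) → W = 0
  (12/5, 0) → W = -84/5
  (0, 6/5) → W = 12/5

x_1 = 12/5, x_2 = 0, minimum W = -84/5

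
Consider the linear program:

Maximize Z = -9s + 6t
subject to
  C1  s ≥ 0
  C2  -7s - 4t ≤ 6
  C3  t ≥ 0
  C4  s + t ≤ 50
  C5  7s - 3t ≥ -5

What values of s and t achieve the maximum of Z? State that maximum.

s = 29/2, t = 71/2, maximum Z = 165/2

Vertices and Z = -9s + 6t:
  (0, 0) → Z = 0
  (0, 5/3) → Z = 10
  (50, 0) → Z = -450
  (29/2, 71/2) → Z = 165/2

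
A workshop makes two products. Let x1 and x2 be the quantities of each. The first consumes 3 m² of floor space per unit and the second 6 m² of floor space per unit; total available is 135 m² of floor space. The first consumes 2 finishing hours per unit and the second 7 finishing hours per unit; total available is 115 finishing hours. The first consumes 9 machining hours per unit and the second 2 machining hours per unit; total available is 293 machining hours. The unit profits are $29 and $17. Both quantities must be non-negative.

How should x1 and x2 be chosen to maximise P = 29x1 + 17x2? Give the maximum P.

Vertices and P = 29x1 + 17x2:
  (0, 0) → P = 0
  (0, 115/7) → P = 1955/7
  (293/9, 0) → P = 8497/9
  (85/3, 25/3) → P = 2890/3
  (31, 7) → P = 1018

x1 = 31, x2 = 7, maximum P = 1018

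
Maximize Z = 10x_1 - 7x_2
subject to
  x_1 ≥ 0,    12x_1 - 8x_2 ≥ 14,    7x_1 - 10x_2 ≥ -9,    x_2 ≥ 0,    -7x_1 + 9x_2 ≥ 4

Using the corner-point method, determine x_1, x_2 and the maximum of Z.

x_1 = 41/7, x_2 = 5, maximum Z = 165/7

Corner points and Z = 10x_1 - 7x_2:
  (53/16, 103/32) → Z = 339/32
  (79/26, 73/26) → Z = 279/26
  (41/7, 5) → Z = 165/7

The optimum lies where 7x_1 - 10x_2 = -9 and -7x_1 + 9x_2 = 4.
Solving simultaneously gives x_1 = 41/7, x_2 = 5.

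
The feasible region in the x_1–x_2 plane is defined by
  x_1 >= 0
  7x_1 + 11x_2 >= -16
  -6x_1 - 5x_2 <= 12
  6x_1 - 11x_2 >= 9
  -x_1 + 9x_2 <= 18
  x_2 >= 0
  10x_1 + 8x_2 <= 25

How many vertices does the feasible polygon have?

Pairwise boundary intersections that survive every other constraint:
  (3/2, 0)
  (347/158, 30/79)
  (5/2, 0)

3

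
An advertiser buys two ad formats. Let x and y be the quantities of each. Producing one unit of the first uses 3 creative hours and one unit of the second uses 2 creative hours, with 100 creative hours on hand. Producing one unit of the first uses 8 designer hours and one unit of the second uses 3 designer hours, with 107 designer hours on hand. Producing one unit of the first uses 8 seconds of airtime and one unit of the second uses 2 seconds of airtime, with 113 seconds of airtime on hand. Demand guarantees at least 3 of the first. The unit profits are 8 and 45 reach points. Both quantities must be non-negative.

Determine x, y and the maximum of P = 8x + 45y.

Vertices and P = 8x + 45y:
  (107/8, 0) → P = 107
  (3, 0) → P = 24
  (3, 83/3) → P = 1269

x = 3, y = 83/3, maximum P = 1269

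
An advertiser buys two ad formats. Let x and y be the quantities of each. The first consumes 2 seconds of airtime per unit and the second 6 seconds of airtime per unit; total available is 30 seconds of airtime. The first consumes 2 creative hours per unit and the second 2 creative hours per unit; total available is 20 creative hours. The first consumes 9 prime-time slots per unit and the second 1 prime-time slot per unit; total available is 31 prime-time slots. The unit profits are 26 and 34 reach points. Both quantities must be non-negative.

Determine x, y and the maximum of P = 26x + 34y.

x = 3, y = 4, maximum P = 214

Corner points and P = 26x + 34y:
  (0, 0) → P = 0
  (0, 5) → P = 170
  (31/9, 0) → P = 806/9
  (3, 4) → P = 214

At the optimal vertex, 2x + 6y = 30 and 9x + y = 31.
Solving simultaneously gives x = 3, y = 4.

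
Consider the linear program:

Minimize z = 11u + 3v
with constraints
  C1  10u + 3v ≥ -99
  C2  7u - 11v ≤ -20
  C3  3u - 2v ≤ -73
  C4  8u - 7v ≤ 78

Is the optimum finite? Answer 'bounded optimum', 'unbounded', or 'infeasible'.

From the feasible point (-417/29, 433/29), moving in the direction (-3, 10) keeps every constraint satisfied while z decreases without bound.

unbounded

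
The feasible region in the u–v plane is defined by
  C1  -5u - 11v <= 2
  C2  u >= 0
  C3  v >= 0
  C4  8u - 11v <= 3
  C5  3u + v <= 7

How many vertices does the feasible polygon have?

The feasible vertices (each the meet of two boundaries and inside every other half-plane) are:
  (0, 0)
  (0, 7)
  (3/8, 0)
  (80/41, 47/41)

4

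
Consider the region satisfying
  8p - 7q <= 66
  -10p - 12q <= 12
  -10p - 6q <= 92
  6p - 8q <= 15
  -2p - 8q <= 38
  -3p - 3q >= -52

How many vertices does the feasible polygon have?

4

Of the 15 pairwise boundary intersections, those satisfying every inequality are:
  (-86/5, 40/3)
  (21/38, -111/76)
  (-49, 199/3)
  (461/42, 89/14)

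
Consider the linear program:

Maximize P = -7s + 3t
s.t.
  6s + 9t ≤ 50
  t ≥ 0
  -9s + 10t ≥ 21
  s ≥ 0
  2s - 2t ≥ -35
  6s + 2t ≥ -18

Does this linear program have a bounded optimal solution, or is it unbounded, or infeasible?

Extreme points and P = -7s + 3t:
  (311/141, 192/47) → P = -449/141
  (0, 50/9) → P = 50/3
  (0, 21/10) → P = 63/10
The feasible region has finitely many vertices and no improving ray; the maximum is 50/3 at (0, 50/9).

bounded optimum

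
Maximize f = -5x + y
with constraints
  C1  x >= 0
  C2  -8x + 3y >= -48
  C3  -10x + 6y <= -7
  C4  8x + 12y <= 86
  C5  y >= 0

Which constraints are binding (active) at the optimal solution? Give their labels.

C3 and C5

Extreme points and f = -5x + y:
  (139/20, 38/15) → f = -1933/60
  (6, 0) → f = -30
  (25/7, 67/14) → f = -183/14
  (7/10, 0) → f = -7/2

The maximum is at (7/10, 0). Substituting into each constraint, equality holds for C3 and C5; the remaining constraints have slack.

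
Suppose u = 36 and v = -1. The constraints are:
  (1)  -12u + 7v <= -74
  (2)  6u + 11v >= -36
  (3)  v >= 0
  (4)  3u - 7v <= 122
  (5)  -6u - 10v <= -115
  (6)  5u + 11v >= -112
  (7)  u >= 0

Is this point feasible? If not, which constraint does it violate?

Constraint (3): v = -1, which is not ≥ 0. All other constraints are satisfied.

not feasible — violates (3)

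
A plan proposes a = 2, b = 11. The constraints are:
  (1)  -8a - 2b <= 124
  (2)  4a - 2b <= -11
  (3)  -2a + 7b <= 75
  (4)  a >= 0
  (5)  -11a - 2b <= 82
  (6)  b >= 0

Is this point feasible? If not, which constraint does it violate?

feasible

(1): -38 ≤ 124 ✓
(2): -14 ≤ -11 ✓
(3): 73 ≤ 75 ✓
(4): 2 ≥ 0 ✓
(5): -44 ≤ 82 ✓
(6): 11 ≥ 0 ✓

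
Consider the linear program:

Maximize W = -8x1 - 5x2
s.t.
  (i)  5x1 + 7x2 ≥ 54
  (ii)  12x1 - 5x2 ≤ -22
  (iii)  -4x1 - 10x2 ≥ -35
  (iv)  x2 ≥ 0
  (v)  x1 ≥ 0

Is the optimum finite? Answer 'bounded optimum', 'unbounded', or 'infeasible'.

infeasible

The boundaries 5x1 + 7x2 = 54 and 12x1 - 5x2 = -22 meet at (116/109, 758/109), but that point violates -4x1 - 10x2 ≥ -35. Every candidate vertex is excluded by some other constraint, so the feasible region is empty.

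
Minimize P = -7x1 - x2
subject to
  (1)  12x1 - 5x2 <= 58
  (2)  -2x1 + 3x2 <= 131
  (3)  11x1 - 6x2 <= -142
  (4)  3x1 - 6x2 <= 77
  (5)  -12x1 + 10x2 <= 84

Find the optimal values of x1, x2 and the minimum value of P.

x1 = -458/19, x2 = -390/19, minimum P = 3596/19

Vertices and P = -7x1 - x2:
  (-219/8, -1273/48) → P = 10471/48
  (-458/19, -390/19) → P = 3596/19
  (-91/3, -28) → P = 721/3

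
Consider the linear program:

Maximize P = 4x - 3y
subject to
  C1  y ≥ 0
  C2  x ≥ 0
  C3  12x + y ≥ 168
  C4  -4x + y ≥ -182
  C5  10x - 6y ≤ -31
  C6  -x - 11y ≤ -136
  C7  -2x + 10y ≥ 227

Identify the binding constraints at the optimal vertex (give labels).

Vertices and P = 4x - 3y:
  (0, 168) → P = -504
  (1453/122, 1530/61) → P = -1684/61
  (1123/14, 972/7) → P = -670/7
  (263/22, 276/11) → P = -302/11
The feasible region is unbounded (it extends along (0, 1), (1, 4)), but P strictly decreases along every unbounded feasible direction, so there is no improving ray and the maximum is attained at a vertex.

The maximum is at (263/22, 276/11). Substituting into each constraint, equality holds for C5 and C7; the remaining constraints have slack.

C5 and C7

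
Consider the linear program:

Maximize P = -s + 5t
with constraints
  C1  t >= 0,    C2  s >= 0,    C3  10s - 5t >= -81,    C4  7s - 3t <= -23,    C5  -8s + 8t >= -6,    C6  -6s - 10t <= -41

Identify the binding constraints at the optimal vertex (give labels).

C3 and C4

Corner points and P = -s + 5t:
  (0, 81/5) → P = 81
  (0, 23/3) → P = 115/3
  (128/5, 337/5) → P = 1557/5

The maximum is at (128/5, 337/5). Substituting into each constraint, equality holds for C3 and C4; the remaining constraints have slack.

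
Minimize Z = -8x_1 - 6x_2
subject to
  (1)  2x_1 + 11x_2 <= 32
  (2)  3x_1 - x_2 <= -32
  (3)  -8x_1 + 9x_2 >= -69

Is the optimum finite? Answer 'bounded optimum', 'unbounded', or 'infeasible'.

Corner points and Z = -8x_1 - 6x_2:
  (-64/7, 32/7) → Z = 320/7
  (-357/19, -463/19) → Z = 5634/19
The feasible region has finitely many vertices and no improving ray; the minimum is 320/7 at (-64/7, 32/7).

bounded optimum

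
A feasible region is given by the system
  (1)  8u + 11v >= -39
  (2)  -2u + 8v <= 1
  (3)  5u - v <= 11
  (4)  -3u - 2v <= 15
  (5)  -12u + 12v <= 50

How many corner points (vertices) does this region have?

3

Intersecting each pair of boundary lines and keeping only the points that satisfy every inequality leaves:
  (-323/86, -35/43)
  (82/63, -283/63)
  (89/38, 27/38)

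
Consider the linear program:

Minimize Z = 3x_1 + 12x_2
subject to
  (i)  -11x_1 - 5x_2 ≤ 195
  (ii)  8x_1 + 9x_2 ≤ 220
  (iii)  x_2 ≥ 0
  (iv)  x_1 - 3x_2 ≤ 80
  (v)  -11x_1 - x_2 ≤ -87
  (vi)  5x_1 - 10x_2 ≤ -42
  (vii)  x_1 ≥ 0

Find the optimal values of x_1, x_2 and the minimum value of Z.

Corner points and Z = 3x_1 + 12x_2:
  (563/91, 1724/91) → Z = 22377/91
  (1822/125, 1436/125) → Z = 22698/125
  (36/5, 39/5) → Z = 576/5

x_1 = 36/5, x_2 = 39/5, minimum Z = 576/5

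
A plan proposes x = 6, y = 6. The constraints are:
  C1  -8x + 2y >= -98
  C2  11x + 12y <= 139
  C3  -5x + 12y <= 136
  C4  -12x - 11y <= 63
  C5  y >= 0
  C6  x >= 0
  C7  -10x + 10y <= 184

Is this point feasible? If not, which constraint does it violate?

C1: -36 ≥ -98 ✓
C2: 138 ≤ 139 ✓
C3: 42 ≤ 136 ✓
C4: -138 ≤ 63 ✓
C5: 6 ≥ 0 ✓
C6: 6 ≥ 0 ✓
C7: 0 ≤ 184 ✓

feasible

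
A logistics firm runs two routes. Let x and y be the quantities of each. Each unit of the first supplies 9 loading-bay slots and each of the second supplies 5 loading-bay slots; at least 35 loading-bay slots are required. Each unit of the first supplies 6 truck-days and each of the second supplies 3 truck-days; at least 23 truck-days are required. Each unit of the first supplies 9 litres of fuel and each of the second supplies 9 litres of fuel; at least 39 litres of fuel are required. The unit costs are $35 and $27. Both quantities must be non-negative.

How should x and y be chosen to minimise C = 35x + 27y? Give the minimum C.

Vertices and C = 35x + 27y:
  (0, 23/3) → C = 207
  (13/3, 0) → C = 455/3
  (10/3, 1) → C = 431/3
The feasible region is unbounded (it extends along (0, 1), (1, 0)), but C strictly increases along every unbounded feasible direction, so there is no improving ray and the minimum is attained at a vertex.

x = 10/3, y = 1, minimum C = 431/3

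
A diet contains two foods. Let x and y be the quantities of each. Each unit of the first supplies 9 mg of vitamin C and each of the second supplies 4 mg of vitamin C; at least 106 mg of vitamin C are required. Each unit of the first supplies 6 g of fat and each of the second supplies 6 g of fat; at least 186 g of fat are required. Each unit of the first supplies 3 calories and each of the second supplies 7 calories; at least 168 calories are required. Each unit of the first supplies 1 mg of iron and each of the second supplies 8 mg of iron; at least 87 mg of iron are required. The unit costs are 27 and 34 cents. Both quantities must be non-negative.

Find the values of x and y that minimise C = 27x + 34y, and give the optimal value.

x = 49/4, y = 75/4, minimum C = 3873/4

Corner points and C = 27x + 34y:
  (0, 31) → C = 1054
  (87, 0) → C = 2349
  (49/4, 75/4) → C = 3873/4
  (735/17, 93/17) → C = 23007/17
The feasible region is unbounded (it extends along (0, 1), (1, 0)), but C strictly increases along every unbounded feasible direction, so there is no improving ray and the minimum is attained at a vertex.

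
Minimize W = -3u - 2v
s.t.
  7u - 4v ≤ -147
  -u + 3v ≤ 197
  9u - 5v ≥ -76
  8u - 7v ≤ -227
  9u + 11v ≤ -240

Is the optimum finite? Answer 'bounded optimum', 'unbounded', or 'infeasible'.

infeasible

The boundaries -u + 3v = 197 and 9u + 11v = -240 meet at (-2887/38, 1533/38), but that point violates 9u - 5v ≥ -76. Every candidate vertex is excluded by some other constraint, so the feasible region is empty.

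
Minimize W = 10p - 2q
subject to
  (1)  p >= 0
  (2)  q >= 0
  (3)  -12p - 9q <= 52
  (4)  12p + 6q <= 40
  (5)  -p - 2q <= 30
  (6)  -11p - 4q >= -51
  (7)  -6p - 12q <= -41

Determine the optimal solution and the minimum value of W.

p = 0, q = 20/3, minimum W = -40/3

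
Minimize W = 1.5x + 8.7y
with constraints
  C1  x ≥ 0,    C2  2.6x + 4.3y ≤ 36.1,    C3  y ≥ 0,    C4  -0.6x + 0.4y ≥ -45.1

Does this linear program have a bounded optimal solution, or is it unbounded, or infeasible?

bounded optimum

Corner points and W = 1.5x + 8.7y:
  (0, 361/43) → W = 31407/430
  (0, 0) → W = 0
  (361/26, 0) → W = 1083/52
The feasible region has finitely many vertices and no improving ray; the minimum is 0 at (0, 0).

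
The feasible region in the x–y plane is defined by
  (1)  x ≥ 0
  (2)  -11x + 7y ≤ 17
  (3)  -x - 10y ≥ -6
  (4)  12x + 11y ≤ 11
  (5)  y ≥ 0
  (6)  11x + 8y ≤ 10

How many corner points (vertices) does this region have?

Of the 15 pairwise boundary intersections, those satisfying every inequality are:
  (0, 3/5)
  (0, 0)
  (44/109, 61/109)
  (22/25, 1/25)
  (10/11, 0)

5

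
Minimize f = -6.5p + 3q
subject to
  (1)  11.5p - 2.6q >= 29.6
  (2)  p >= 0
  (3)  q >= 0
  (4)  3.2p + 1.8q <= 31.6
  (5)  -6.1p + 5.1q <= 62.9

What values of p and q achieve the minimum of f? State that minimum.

p = 9.875, q = 0, minimum f = -64.1875

Feasible corners and f = -6.5p + 3q:
  (296/115, 0) → f = -1924/115
  (6772/1451, 13434/1451) → f = -3716/1451
  (79/8, 0) → f = -1027/16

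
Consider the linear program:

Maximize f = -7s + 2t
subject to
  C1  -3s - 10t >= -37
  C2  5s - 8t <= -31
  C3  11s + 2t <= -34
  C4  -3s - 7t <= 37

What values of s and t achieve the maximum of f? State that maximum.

Corner points and f = -7s + 2t:
  (-207/52, 509/104) → f = 979/26
  (-629/9, 74/3) → f = 4847/9
  (-167/49, 171/98) → f = 1340/49
  (-513/59, -92/59) → f = 3407/59

The optimum lies where -3s - 10t = -37 and -3s - 7t = 37.
Solving simultaneously gives s = -629/9, t = 74/3.

s = -629/9, t = 74/3, maximum f = 4847/9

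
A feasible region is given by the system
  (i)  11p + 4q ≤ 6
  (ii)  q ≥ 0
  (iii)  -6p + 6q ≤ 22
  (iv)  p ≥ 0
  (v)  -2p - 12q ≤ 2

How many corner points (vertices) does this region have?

The feasible vertices (each the meet of two boundaries and inside every other half-plane) are:
  (6/11, 0)
  (0, 3/2)
  (0, 0)

3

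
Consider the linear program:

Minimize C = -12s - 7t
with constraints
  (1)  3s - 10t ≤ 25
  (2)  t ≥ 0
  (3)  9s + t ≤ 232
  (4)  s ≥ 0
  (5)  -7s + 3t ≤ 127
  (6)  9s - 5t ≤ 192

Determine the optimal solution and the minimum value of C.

s = 569/34, t = 2767/34, minimum C = -1541/2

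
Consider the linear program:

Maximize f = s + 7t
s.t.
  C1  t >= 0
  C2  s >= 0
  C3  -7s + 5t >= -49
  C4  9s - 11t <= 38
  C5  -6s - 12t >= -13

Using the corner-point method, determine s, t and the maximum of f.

s = 0, t = 13/12, maximum f = 91/12

Vertices and f = s + 7t:
  (0, 0) → f = 0
  (13/6, 0) → f = 13/6
  (0, 13/12) → f = 91/12

The optimum lies where s = 0 and -6s - 12t = -13.
Solving simultaneously gives s = 0, t = 13/12.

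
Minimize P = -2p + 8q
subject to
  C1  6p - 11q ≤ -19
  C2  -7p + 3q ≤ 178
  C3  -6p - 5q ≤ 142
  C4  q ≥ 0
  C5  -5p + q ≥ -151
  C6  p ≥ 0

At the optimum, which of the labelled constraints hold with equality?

C1 and C6

Corner points and P = -2p + 8q:
  (240/7, 143/7) → P = 664/7
  (0, 19/11) → P = 152/11
  (631/8, 1947/8) → P = 7157/4
  (0, 178/3) → P = 1424/3

The minimum is at (0, 19/11). Substituting into each constraint, equality holds for C1 and C6; the remaining constraints have slack.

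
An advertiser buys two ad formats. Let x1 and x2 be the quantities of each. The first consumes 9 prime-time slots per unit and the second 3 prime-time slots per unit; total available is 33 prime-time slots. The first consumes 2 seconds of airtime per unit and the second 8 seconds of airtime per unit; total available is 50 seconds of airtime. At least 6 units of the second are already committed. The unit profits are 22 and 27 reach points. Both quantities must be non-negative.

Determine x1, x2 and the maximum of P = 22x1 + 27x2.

x1 = 1, x2 = 6, maximum P = 184

Corner points and P = 22x1 + 27x2:
  (0, 25/4) → P = 675/4
  (0, 6) → P = 162
  (1, 6) → P = 184

The optimum lies where 2x1 + 8x2 = 50 and x2 = 6.
Solving simultaneously gives x1 = 1, x2 = 6.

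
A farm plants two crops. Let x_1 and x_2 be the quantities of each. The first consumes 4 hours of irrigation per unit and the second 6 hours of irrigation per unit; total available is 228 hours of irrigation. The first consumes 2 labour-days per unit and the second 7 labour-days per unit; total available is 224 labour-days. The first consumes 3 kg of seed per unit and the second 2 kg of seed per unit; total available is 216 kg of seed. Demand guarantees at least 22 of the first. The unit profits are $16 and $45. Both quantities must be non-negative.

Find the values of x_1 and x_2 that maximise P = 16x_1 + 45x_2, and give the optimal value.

x_1 = 22, x_2 = 70/3, maximum P = 1402

Corner points and P = 16x_1 + 45x_2:
  (57, 0) → P = 912
  (22, 0) → P = 352
  (22, 70/3) → P = 1402

At the optimal vertex, 4x_1 + 6x_2 = 228 and x_1 = 22.
Solving simultaneously gives x_1 = 22, x_2 = 70/3.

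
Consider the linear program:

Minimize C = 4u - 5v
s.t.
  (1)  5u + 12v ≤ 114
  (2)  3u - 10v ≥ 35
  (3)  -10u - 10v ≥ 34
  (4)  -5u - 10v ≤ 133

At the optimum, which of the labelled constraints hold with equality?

(2) and (4)

Feasible corners and C = 4u - 5v:
  (1/13, -226/65) → C = 230/13
  (-49/4, -287/40) → C = -105/8
  (99/5, -116/5) → C = 976/5

The minimum is at (-49/4, -287/40). Substituting into each constraint, equality holds for (2) and (4); the remaining constraints have slack.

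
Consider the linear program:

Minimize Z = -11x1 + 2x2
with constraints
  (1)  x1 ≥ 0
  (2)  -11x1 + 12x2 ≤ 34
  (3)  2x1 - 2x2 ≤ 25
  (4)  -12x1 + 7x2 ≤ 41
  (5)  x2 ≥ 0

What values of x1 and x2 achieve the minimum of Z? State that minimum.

x1 = 184, x2 = 343/2, minimum Z = -1681

Feasible corners and Z = -11x1 + 2x2:
  (0, 17/6) → Z = 17/3
  (0, 0) → Z = 0
  (184, 343/2) → Z = -1681
  (25/2, 0) → Z = -275/2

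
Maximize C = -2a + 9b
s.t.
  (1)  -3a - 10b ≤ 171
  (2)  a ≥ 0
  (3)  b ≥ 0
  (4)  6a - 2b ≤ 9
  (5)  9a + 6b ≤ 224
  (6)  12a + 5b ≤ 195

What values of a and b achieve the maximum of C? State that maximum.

a = 0, b = 112/3, maximum C = 336

Extreme points and C = -2a + 9b:
  (0, 0) → C = 0
  (0, 112/3) → C = 336
  (3/2, 0) → C = -3
  (145/18, 59/3) → C = 1448/9
  (50/27, 311/9) → C = 8297/27

The optimum lies where a = 0 and 9a + 6b = 224.
Solving simultaneously gives a = 0, b = 112/3.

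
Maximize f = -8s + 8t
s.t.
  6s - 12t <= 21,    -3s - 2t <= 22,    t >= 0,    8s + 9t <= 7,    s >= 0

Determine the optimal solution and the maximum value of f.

s = 0, t = 7/9, maximum f = 56/9

Corner points and f = -8s + 8t:
  (7/8, 0) → f = -7
  (0, 0) → f = 0
  (0, 7/9) → f = 56/9

The optimum lies where 8s + 9t = 7 and s = 0.
Solving simultaneously gives s = 0, t = 7/9.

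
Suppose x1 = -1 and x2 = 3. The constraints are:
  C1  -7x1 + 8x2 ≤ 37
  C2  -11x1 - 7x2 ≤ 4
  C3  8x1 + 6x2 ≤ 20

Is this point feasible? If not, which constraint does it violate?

feasible

C1: 31 ≤ 37 ✓
C2: -10 ≤ 4 ✓
C3: 10 ≤ 20 ✓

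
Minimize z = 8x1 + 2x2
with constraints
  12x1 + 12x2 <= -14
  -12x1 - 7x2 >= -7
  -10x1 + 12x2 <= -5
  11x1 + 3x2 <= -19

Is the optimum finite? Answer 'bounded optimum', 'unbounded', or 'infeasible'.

From the feasible point (-71/54, -245/162), moving in the direction (-12, -10) keeps every constraint satisfied while z decreases without bound.

unbounded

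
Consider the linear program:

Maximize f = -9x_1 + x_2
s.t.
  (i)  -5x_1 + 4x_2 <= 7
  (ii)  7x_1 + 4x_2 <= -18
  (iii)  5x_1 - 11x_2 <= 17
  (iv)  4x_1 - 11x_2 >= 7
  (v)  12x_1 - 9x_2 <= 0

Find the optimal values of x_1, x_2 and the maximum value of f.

x_1 = -29/7, x_2 = -24/7, maximum f = 237/7

Corner points and f = -9x_1 + x_2:
  (-29/7, -24/7) → f = 237/7
  (-35/13, -21/13) → f = 294/13
  (-170/93, -121/93) → f = 1409/93
  (-54/37, -72/37) → f = 414/37
  (-51/29, -68/29) → f = 391/29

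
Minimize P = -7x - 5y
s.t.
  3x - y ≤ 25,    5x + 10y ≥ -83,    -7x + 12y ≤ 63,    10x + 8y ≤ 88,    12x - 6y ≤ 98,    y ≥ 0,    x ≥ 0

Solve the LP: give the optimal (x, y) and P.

x = 328/39, y = 19/39, minimum P = -797/13

Vertices and P = -7x - 5y:
  (69/22, 623/88) → P = -5047/88
  (0, 21/4) → P = -105/4
  (328/39, 19/39) → P = -797/13
  (49/6, 0) → P = -343/6
  (0, 0) → P = 0

At the optimal vertex, 10x + 8y = 88 and 12x - 6y = 98.
Solving simultaneously gives x = 328/39, y = 19/39.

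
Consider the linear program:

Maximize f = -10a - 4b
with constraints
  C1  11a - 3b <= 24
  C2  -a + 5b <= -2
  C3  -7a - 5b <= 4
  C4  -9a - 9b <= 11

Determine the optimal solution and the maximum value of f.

a = -1/4, b = -9/20, maximum f = 43/10

The binding constraints are -a + 5b = -2 and -7a - 5b = 4.
Solving simultaneously gives a = -1/4, b = -9/20.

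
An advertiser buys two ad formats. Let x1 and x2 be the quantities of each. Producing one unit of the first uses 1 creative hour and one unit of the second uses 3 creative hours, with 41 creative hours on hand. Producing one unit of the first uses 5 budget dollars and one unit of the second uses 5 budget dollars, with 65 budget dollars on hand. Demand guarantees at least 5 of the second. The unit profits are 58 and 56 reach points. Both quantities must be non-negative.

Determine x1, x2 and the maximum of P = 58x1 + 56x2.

Feasible corners and P = 58x1 + 56x2:
  (0, 13) → P = 728
  (0, 5) → P = 280
  (8, 5) → P = 744

The optimum lies where 5x1 + 5x2 = 65 and x2 = 5.
Solving simultaneously gives x1 = 8, x2 = 5.

x1 = 8, x2 = 5, maximum P = 744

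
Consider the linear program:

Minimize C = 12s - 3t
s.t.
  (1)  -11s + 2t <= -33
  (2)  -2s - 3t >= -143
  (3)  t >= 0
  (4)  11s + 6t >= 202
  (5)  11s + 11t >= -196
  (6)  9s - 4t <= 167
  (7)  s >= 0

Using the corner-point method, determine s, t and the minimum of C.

s = 385/37, t = 1507/37, minimum C = 99/37

Extreme points and C = 12s - 3t:
  (385/37, 1507/37) → C = 99/37
  (301/44, 169/8) → C = 1647/88
  (1073/35, 953/35) → C = 1431/5
  (202/11, 0) → C = 2424/11
  (167/9, 0) → C = 668/3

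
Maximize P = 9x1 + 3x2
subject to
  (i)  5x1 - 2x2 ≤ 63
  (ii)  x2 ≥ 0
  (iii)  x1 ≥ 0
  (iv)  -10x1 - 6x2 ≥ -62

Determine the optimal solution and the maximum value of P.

x1 = 31/5, x2 = 0, maximum P = 279/5

Extreme points and P = 9x1 + 3x2:
  (0, 0) → P = 0
  (31/5, 0) → P = 279/5
  (0, 31/3) → P = 31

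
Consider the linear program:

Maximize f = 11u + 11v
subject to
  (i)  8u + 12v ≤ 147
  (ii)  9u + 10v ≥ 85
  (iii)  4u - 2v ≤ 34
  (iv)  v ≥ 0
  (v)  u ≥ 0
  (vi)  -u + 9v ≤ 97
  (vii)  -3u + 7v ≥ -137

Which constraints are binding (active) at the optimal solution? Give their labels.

Vertices and f = 11u + 11v:
  (351/32, 79/16) → f = 5599/32
  (53/28, 923/84) → f = 5951/42
  (255/29, 17/29) → f = 2992/29
  (0, 17/2) → f = 187/2
  (0, 97/9) → f = 1067/9

The maximum is at (351/32, 79/16). Substituting into each constraint, equality holds for (i) and (iii); the remaining constraints have slack.

(i) and (iii)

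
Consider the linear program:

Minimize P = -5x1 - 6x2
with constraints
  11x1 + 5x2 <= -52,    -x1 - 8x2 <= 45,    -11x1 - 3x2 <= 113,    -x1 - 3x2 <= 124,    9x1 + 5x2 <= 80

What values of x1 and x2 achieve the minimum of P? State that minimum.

Vertices and P = -5x1 - 6x2:
  (-191/83, -443/83) → P = 3613/83
  (-409/22, 61/2) → P = -1981/22
  (-769/85, -382/85) → P = 361/5

The optimum lies where 11x1 + 5x2 = -52 and -11x1 - 3x2 = 113.
Solving simultaneously gives x1 = -409/22, x2 = 61/2.

x1 = -409/22, x2 = 61/2, minimum P = -1981/22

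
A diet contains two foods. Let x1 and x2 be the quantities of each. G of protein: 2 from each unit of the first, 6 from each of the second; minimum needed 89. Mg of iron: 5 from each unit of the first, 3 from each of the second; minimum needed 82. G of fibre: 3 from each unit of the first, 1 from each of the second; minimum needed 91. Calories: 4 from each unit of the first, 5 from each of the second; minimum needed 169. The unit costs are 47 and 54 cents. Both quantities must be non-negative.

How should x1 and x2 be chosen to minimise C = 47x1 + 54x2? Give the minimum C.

Extreme points and C = 47x1 + 54x2:
  (0, 91) → C = 4914
  (89/2, 0) → C = 4183/2
  (569/14, 9/7) → C = 27715/14
  (26, 13) → C = 1924
The feasible region is unbounded (it extends along (0, 1), (1, 0)), but C strictly increases along every unbounded feasible direction, so there is no improving ray and the minimum is attained at a vertex.

The optimum lies where 3x1 + x2 = 91 and 4x1 + 5x2 = 169.
Solving simultaneously gives x1 = 26, x2 = 13.

x1 = 26, x2 = 13, minimum C = 1924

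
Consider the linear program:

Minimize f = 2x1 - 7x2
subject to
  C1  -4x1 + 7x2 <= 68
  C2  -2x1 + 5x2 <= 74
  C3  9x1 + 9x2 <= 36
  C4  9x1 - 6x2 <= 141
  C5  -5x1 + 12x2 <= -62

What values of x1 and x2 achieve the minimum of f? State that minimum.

x1 = 110/17, x2 = -42/17, minimum f = 514/17

Corner points and f = 2x1 - 7x2:
  (-1250/13, -588/13) → f = 1616/13
  (11, -7) → f = 71
  (110/17, -42/17) → f = 514/17
The feasible region is unbounded (it extends along (-2, -3), (-7, -4)), but f strictly increases along every unbounded feasible direction, so there is no improving ray and the minimum is attained at a vertex.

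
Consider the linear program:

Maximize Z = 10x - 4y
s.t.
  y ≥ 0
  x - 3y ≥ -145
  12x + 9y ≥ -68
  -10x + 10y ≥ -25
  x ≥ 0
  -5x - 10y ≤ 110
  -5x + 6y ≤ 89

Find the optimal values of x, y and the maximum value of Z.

x = 305/4, y = 295/4, maximum Z = 935/2

Vertices and Z = 10x - 4y:
  (5/2, 0) → Z = 25
  (0, 0) → Z = 0
  (305/4, 295/4) → Z = 935/2
  (67, 212/3) → Z = 1162/3
  (0, 89/6) → Z = -178/3

The optimum lies where x - 3y = -145 and -10x + 10y = -25.
Solving simultaneously gives x = 305/4, y = 295/4.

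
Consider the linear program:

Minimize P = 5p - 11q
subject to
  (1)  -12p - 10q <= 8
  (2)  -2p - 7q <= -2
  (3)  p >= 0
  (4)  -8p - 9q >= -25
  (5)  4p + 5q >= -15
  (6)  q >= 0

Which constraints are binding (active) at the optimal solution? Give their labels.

(3) and (4)

Vertices and P = 5p - 11q:
  (0, 2/7) → P = -22/7
  (1, 0) → P = 5
  (0, 25/9) → P = -275/9
  (25/8, 0) → P = 125/8

The minimum is at (0, 25/9). Substituting into each constraint, equality holds for (3) and (4); the remaining constraints have slack.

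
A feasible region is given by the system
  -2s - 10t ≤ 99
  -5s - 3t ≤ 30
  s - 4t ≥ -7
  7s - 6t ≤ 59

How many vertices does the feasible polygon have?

4

The feasible vertices (each the meet of two boundaries and inside every other half-plane) are:
  (-3/44, -435/44)
  (-2/41, -811/82)
  (-141/23, 5/23)
  (139/11, 54/11)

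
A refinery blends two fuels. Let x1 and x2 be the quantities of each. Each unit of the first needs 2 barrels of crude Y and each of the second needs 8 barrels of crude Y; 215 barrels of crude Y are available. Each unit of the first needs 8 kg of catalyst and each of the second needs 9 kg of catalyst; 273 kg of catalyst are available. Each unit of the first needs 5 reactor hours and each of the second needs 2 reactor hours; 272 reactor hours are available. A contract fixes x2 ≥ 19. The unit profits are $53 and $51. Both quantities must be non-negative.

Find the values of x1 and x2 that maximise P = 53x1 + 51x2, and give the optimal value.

x1 = 51/4, x2 = 19, maximum P = 6579/4

Extreme points and P = 53x1 + 51x2:
  (0, 215/8) → P = 10965/8
  (0, 19) → P = 969
  (249/46, 587/23) → P = 3177/2
  (51/4, 19) → P = 6579/4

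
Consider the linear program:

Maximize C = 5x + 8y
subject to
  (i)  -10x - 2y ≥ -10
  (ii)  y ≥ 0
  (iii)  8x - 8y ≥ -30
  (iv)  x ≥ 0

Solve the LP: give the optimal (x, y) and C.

Vertices and C = 5x + 8y:
  (1, 0) → C = 5
  (5/24, 95/24) → C = 785/24
  (0, 0) → C = 0
  (0, 15/4) → C = 30

x = 5/24, y = 95/24, maximum C = 785/24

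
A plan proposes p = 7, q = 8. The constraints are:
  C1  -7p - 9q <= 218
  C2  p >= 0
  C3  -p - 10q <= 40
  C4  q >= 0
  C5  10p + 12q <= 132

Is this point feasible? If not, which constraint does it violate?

Constraint C5: 10p + 12q = 166, which is not ≤ 132. All other constraints are satisfied.

not feasible — violates C5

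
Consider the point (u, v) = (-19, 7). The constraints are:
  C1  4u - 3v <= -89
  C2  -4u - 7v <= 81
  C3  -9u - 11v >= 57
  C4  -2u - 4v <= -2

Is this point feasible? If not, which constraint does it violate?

Constraint C4: -2u - 4v = 10, which is not ≤ -2. All other constraints are satisfied.

not feasible — violates C4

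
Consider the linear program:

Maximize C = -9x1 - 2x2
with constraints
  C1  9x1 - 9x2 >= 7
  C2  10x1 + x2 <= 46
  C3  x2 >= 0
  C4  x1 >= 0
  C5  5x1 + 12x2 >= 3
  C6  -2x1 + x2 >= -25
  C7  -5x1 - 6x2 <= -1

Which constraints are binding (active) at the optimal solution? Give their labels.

C1 and C3

Extreme points and C = -9x1 - 2x2:
  (421/99, 344/99) → C = -407/9
  (7/9, 0) → C = -7
  (23/5, 0) → C = -207/5

The maximum is at (7/9, 0). Substituting into each constraint, equality holds for C1 and C3; the remaining constraints have slack.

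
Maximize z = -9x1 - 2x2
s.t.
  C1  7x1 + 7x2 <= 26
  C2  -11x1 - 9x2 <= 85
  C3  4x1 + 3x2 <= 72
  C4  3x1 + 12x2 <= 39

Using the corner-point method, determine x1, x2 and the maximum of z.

Vertices and z = -9x1 - 2x2:
  (426/7, -400/7) → z = -3034/7
  (13/21, 65/21) → z = -247/21
  (301, -1132/3) → z = -5863/3
  (-457/35, 228/35) → z = 3657/35

The optimum lies where -11x1 - 9x2 = 85 and 3x1 + 12x2 = 39.
Solving simultaneously gives x1 = -457/35, x2 = 228/35.

x1 = -457/35, x2 = 228/35, maximum z = 3657/35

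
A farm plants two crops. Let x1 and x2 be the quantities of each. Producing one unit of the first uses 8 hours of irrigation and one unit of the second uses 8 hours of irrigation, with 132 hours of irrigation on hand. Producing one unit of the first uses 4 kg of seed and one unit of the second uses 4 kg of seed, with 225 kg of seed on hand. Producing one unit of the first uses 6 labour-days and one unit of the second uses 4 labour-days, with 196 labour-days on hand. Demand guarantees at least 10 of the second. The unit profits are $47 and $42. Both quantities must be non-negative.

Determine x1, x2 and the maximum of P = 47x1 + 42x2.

x1 = 13/2, x2 = 10, maximum P = 1451/2

Vertices and P = 47x1 + 42x2:
  (0, 33/2) → P = 693
  (0, 10) → P = 420
  (13/2, 10) → P = 1451/2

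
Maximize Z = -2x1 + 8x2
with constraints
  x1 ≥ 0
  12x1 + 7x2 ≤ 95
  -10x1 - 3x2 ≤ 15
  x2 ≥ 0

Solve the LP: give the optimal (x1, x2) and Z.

x1 = 0, x2 = 95/7, maximum Z = 760/7

Feasible corners and Z = -2x1 + 8x2:
  (0, 95/7) → Z = 760/7
  (0, 0) → Z = 0
  (95/12, 0) → Z = -95/6

The binding constraints are x1 = 0 and 12x1 + 7x2 = 95.
Solving simultaneously gives x1 = 0, x2 = 95/7.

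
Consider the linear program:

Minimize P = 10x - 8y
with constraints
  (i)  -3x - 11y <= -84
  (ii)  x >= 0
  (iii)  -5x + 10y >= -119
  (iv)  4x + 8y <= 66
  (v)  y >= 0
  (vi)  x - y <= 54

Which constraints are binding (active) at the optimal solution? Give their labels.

(ii) and (iv)

Corner points and P = 10x - 8y:
  (0, 84/11) → P = -672/11
  (27/10, 69/10) → P = -141/5
  (0, 33/4) → P = -66

The minimum is at (0, 33/4). Substituting into each constraint, equality holds for (ii) and (iv); the remaining constraints have slack.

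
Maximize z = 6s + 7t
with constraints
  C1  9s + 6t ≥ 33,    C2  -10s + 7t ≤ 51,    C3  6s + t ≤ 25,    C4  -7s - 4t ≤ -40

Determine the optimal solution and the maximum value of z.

Feasible corners and z = 6s + 7t:
  (31/13, 139/13) → z = 1159/13
  (76/89, 757/89) → z = 5755/89
  (60/17, 65/17) → z = 815/17

s = 31/13, t = 139/13, maximum z = 1159/13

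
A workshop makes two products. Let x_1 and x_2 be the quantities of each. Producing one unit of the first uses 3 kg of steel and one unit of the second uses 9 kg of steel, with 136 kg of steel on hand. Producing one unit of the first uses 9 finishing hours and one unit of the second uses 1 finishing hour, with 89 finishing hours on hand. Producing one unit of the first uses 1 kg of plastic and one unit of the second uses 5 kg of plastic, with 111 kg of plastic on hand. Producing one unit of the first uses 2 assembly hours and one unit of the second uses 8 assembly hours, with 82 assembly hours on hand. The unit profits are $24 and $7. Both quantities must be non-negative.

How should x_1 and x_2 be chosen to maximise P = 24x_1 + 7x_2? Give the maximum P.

x_1 = 9, x_2 = 8, maximum P = 272

Feasible corners and P = 24x_1 + 7x_2:
  (0, 0) → P = 0
  (0, 41/4) → P = 287/4
  (89/9, 0) → P = 712/3
  (9, 8) → P = 272

The optimum lies where 9x_1 + x_2 = 89 and 2x_1 + 8x_2 = 82.
Solving simultaneously gives x_1 = 9, x_2 = 8.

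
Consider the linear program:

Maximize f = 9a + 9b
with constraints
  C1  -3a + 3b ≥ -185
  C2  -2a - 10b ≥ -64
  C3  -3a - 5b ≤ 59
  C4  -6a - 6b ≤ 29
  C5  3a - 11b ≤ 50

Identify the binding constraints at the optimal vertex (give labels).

C2 and C5

Extreme points and f = 9a + 9b:
  (-337/24, 221/24) → f = -87/2
  (301/13, 23/13) → f = 2916/13
  (-19/84, -129/28) → f = -87/2

The maximum is at (301/13, 23/13). Substituting into each constraint, equality holds for C2 and C5; the remaining constraints have slack.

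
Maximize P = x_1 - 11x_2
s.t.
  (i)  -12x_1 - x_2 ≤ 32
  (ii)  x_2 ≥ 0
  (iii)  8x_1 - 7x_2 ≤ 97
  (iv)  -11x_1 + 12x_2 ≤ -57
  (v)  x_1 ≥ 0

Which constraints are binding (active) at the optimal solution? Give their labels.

(ii) and (iii)

Vertices and P = x_1 - 11x_2:
  (97/8, 0) → P = 97/8
  (57/11, 0) → P = 57/11
  (765/19, 611/19) → P = -5956/19

The maximum is at (97/8, 0). Substituting into each constraint, equality holds for (ii) and (iii); the remaining constraints have slack.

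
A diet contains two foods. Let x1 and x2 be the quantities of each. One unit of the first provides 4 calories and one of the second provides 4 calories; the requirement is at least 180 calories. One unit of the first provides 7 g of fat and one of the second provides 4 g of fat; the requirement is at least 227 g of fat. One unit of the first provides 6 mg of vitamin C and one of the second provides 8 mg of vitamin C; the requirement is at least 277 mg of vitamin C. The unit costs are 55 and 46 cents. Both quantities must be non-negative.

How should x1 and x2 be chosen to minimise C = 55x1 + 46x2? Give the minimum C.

The feasible region is unbounded (it extends along (0, 1), (1, 0)), but C strictly increases along every unbounded feasible direction, so there is no improving ray and the minimum is attained at a vertex.

At the optimal vertex, 4x1 + 4x2 = 180 and 7x1 + 4x2 = 227.
Solving simultaneously gives x1 = 47/3, x2 = 88/3.

x1 = 47/3, x2 = 88/3, minimum C = 2211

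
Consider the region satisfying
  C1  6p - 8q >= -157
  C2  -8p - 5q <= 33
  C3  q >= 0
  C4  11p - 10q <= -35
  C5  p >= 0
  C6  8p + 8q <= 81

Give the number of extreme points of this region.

Of the 15 pairwise boundary intersections, those satisfying every inequality are:
  (0, 7/2)
  (265/84, 1171/168)
  (0, 81/8)

3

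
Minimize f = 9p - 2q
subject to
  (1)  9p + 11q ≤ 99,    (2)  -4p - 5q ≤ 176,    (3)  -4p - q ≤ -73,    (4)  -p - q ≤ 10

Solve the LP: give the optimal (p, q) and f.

p = 704/35, q = -261/35, minimum f = 6858/35

Vertices and f = 9p - 2q:
  (2431, -1980) → f = 25839
  (704/35, -261/35) → f = 6858/35
  (126, -136) → f = 1406
  (83/3, -113/3) → f = 973/3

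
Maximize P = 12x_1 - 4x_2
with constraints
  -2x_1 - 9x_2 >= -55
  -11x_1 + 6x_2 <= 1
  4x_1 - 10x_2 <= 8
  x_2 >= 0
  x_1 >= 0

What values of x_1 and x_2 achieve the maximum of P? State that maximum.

Feasible corners and P = 12x_1 - 4x_2:
  (107/37, 607/111) → P = 1424/111
  (311/28, 51/14) → P = 831/7
  (0, 1/6) → P = -2/3
  (2, 0) → P = 24
  (0, 0) → P = 0

x_1 = 311/28, x_2 = 51/14, maximum P = 831/7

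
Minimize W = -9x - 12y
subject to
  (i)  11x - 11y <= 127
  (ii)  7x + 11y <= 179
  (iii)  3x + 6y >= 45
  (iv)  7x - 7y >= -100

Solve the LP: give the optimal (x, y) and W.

Extreme points and W = -9x - 12y:
  (17, 60/11) → W = -2403/11
  (419/33, 38/33) → W = -1409/11
  (17/14, 31/2) → W = -2757/14
  (-95/21, 205/21) → W = -535/7

The optimum lies where 11x - 11y = 127 and 7x + 11y = 179.
Solving simultaneously gives x = 17, y = 60/11.

x = 17, y = 60/11, minimum W = -2403/11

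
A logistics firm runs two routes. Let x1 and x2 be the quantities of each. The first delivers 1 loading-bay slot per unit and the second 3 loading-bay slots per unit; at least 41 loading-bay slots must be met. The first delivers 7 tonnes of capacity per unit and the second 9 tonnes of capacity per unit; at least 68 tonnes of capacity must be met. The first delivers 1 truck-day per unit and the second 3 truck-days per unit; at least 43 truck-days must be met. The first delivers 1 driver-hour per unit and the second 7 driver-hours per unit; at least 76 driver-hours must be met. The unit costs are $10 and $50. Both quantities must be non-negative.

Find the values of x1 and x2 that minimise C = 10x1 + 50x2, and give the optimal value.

x1 = 73/4, x2 = 33/4, minimum C = 595

Vertices and C = 10x1 + 50x2:
  (0, 43/3) → C = 2150/3
  (76, 0) → C = 760
  (73/4, 33/4) → C = 595
The feasible region is unbounded (it extends along (0, 1), (1, 0)), but C strictly increases along every unbounded feasible direction, so there is no improving ray and the minimum is attained at a vertex.

The binding constraints are x1 + 3x2 = 43 and x1 + 7x2 = 76.
Solving simultaneously gives x1 = 73/4, x2 = 33/4.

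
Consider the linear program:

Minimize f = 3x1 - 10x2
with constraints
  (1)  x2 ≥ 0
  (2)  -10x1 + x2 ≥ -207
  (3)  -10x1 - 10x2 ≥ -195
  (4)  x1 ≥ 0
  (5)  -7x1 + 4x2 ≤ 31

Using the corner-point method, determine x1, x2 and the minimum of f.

The binding constraints are -10x1 - 10x2 = -195 and -7x1 + 4x2 = 31.
Solving simultaneously gives x1 = 47/11, x2 = 335/22.

x1 = 47/11, x2 = 335/22, minimum f = -1534/11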